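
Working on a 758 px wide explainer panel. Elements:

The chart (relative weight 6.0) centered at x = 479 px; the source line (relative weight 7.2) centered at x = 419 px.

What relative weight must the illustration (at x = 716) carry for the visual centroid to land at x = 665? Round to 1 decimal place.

w ≈ 56.6

Fixed elements: Σw = 6.0 + 7.2 = 13.2, Σw·x = 6.0·479 + 7.2·419 = 5890.8.
For the centroid to hit 665: (5890.8 + w·716) / (13.2 + w) = 665.
Solving: w = (665·13.2 − 5890.8) / (716 − 665) = 2887.2 / 51 ≈ 56.61.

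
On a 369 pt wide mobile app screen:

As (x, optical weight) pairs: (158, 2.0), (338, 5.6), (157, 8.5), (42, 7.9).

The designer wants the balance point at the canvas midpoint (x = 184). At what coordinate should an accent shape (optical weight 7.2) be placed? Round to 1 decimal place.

New total weight: (2.0 + 5.6 + 8.5 + 7.9) + 7.2 = 31.2.
Along x: (3875.1 + 7.2·x) / 31.2 = 184 (existing moment 2.0·158 + 5.6·338 + 8.5·157 + 7.9·42 = 3875.1) ⇒ x = (5740.8 − 3875.1) / 7.2 ≈ 259.13.

x ≈ 259.1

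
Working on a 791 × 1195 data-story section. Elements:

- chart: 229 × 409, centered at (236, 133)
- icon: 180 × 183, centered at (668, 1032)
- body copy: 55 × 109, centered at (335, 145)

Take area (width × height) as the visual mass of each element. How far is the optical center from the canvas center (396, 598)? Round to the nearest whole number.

Areas: chart 229·409 = 93661, icon 180·183 = 32940, body copy 55·109 = 5995. Total weight = 132596.
x: (93661·236 + 32940·668 + 5995·335) / 132596 = 46116241 / 132596 ≈ 347.80
y: (93661·133 + 32940·1032 + 5995·145) / 132596 = 47320268 / 132596 ≈ 356.88
Relative to (396, 598): Δ = (-48.20, -241.12); |Δ| = √(-48.20² + -241.12²) ≈ 245.90.

≈ 246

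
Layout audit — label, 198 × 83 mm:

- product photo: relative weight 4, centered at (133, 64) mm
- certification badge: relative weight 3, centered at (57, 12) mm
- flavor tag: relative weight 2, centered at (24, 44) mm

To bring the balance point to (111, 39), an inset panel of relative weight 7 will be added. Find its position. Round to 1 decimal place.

After adding the inset panel, total weight = 4 + 3 + 2 + 7 = 16.
x: need Σw·x = 16·111 = 1776. Existing = 4·133 + 3·57 + 2·24 = 751. Remainder 1025 / 7 ≈ 146.43.
y: need Σw·y = 16·39 = 624. Existing = 4·64 + 3·12 + 2·44 = 380. Remainder 244 / 7 ≈ 34.86.

(146.4, 34.9)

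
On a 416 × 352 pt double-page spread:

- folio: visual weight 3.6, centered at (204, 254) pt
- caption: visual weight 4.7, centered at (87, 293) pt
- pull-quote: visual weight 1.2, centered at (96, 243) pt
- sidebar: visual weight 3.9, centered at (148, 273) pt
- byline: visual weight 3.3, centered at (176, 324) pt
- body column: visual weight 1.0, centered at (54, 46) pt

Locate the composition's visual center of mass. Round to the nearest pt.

(140, 269)

Weights sum to 3.6 + 4.7 + 1.2 + 3.9 + 3.3 + 1.0 = 17.7.
Σw·x = 3.6·204 + 4.7·87 + 1.2·96 + 3.9·148 + 3.3·176 + 1.0·54 = 2470.5, so x̄ = 2470.5/17.7 ≈ 139.58.
Σw·y = 3.6·254 + 4.7·293 + 1.2·243 + 3.9·273 + 3.3·324 + 1.0·46 = 4763.0, so ȳ = 4763.0/17.7 ≈ 269.10.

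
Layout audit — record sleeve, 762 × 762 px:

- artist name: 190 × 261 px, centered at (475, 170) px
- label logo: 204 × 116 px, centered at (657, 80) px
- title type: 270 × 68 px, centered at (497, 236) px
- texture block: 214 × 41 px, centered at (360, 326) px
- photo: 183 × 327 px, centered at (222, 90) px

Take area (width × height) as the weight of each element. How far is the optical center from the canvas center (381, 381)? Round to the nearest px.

Areas → weights: artist name 190·261 = 49590, label logo 204·116 = 23664, title type 270·68 = 18360, texture block 214·41 = 8774, photo 183·327 = 59841; Σw = 160229.
x: (49590·475 + 23664·657 + 18360·497 + 8774·360 + 59841·222) / 160229 = 64670760 / 160229 ≈ 403.61
y: (49590·170 + 23664·80 + 18360·236 + 8774·326 + 59841·90) / 160229 = 22902394 / 160229 ≈ 142.94
Relative to (381, 381): Δ = (22.61, -238.06); |Δ| = √(22.61² + -238.06²) ≈ 239.14.

≈ 239 px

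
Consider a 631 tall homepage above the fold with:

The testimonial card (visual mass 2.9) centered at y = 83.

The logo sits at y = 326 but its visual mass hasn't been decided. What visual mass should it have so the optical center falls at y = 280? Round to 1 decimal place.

w ≈ 12.4

Known: weight 2.9 with moment 2.9·83 = 240.7.
For the centroid to hit 280: (240.7 + w·326) / (2.9 + w) = 280.
So w = (280·2.9 − 240.7)/(326 − 280) = 571.3/46 ≈ 12.42.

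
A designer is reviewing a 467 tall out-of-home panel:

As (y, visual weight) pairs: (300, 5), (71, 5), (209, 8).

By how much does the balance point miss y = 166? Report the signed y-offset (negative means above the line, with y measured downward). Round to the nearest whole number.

≈ 30

Total weight = 5 + 5 + 8 = 18.
y-moment: 5·300 + 5·71 + 8·209 = 3527; centroid 3527/18 ≈ 195.94.
Offset from y = 166: 195.94 − 166 ≈ 29.94.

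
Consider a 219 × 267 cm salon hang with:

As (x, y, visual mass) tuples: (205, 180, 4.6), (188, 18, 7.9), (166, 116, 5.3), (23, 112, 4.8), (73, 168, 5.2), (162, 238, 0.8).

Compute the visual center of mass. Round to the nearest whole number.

Weights sum to 4.6 + 7.9 + 5.3 + 4.8 + 5.2 + 0.8 = 28.6.
Σw·x = 3927.6; x̄ = 3927.6/28.6 ≈ 137.33.
Σw·y = 3186.6; ȳ = 3186.6/28.6 ≈ 111.42.

(137, 111)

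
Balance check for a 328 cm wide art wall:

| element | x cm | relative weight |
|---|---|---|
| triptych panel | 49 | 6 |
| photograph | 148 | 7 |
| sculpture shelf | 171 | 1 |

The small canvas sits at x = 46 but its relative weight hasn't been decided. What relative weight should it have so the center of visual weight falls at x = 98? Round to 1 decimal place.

Existing Σw = 14 (6 + 7 + 1); existing moment 6·49 + 7·148 + 1·171 = 1501.
For the centroid to hit 98: (1501 + w·46) / (14 + w) = 98.
Solving: w = (98·14 − 1501) / (46 − 98) = -129 / -52 ≈ 2.48.

w ≈ 2.5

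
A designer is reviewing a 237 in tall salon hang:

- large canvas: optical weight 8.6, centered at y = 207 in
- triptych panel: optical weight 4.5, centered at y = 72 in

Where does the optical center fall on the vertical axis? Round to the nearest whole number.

Weights sum to 8.6 + 4.5 = 13.1.
Σw·y = 8.6·207 + 4.5·72 = 2104.2, so ȳ = 2104.2/13.1 ≈ 160.63.

y ≈ 161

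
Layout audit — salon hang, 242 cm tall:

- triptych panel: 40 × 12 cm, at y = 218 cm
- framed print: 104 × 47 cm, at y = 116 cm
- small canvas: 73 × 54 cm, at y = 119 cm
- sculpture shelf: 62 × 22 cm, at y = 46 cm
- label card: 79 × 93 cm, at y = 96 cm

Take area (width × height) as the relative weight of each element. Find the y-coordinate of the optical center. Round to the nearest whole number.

y ≈ 106

Areas → weights: triptych panel 40·12 = 480, framed print 104·47 = 4888, small canvas 73·54 = 3942, sculpture shelf 62·22 = 1364, label card 79·93 = 7347; Σw = 18021.
y-moment: 480·218 + 4888·116 + 3942·119 + 1364·46 + 7347·96 = 1908802; centroid 1908802/18021 ≈ 105.92.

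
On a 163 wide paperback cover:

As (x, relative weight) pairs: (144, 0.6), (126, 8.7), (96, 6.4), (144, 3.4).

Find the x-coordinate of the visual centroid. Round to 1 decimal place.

Σw = 0.6 + 8.7 + 6.4 + 3.4 = 19.1.
x: (0.6·144 + 8.7·126 + 6.4·96 + 3.4·144) / 19.1 = 2286.6 / 19.1 ≈ 119.72

x ≈ 119.7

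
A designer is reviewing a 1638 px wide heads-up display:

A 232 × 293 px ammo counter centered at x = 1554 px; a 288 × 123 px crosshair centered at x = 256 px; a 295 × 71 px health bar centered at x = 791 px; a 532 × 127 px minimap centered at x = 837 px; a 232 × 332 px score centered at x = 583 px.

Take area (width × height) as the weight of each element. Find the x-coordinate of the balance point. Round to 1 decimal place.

Areas: ammo counter 232·293 = 67976, crosshair 288·123 = 35424, health bar 295·71 = 20945, minimap 532·127 = 67564, score 232·332 = 77024. Total weight = 268933.
x: (67976·1554 + 35424·256 + 20945·791 + 67564·837 + 77024·583) / 268933 = 232726803 / 268933 ≈ 865.37

x ≈ 865.4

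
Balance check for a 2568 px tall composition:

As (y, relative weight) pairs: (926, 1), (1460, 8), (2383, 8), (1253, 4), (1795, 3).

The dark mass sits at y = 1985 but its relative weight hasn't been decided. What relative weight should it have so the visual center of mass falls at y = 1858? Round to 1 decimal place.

w ≈ 19.9

Existing Σw = 24 (1 + 8 + 8 + 4 + 3); existing moment 1·926 + 8·1460 + 8·2383 + 4·1253 + 3·1795 = 42067.
For the centroid to hit 1858: (42067 + w·1985) / (24 + w) = 1858.
Rearranging, w·(1985 − 1858) = 1858·24 − 42067 = 2525, so w ≈ 2525/127 = 19.88.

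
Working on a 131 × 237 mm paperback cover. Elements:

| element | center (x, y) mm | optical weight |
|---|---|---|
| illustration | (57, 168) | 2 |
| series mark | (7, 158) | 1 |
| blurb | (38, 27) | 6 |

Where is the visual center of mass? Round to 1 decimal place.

Σw = 2 + 1 + 6 = 9.
x: (2·57 + 1·7 + 6·38) / 9 = 349 / 9 ≈ 38.78
y: (2·168 + 1·158 + 6·27) / 9 = 656 / 9 ≈ 72.89

(38.8, 72.9)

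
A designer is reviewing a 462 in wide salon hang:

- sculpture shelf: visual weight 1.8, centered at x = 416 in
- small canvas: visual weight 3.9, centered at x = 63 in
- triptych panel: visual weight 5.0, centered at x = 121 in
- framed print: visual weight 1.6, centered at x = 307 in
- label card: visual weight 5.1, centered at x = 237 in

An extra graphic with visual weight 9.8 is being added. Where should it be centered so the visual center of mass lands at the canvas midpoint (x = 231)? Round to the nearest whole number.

x ≈ 304

New total weight: (1.8 + 3.9 + 5.0 + 1.6 + 5.1) + 9.8 = 27.2.
x: need Σw·x = 27.2·231 = 6283.2. Existing = 1.8·416 + 3.9·63 + 5.0·121 + 1.6·307 + 5.1·237 = 3299.4. Remainder 2983.8 / 9.8 ≈ 304.47.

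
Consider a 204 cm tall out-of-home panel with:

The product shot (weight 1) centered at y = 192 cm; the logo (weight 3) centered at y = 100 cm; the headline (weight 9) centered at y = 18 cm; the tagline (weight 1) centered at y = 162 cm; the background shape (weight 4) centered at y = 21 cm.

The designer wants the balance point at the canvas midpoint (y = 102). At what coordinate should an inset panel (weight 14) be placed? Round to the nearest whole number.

y ≈ 169

After adding the inset panel, total weight = 1 + 3 + 9 + 1 + 4 + 14 = 32.
y: need Σw·y = 32·102 = 3264. Existing = 1·192 + 3·100 + 9·18 + 1·162 + 4·21 = 900. Remainder 2364 / 14 ≈ 168.86.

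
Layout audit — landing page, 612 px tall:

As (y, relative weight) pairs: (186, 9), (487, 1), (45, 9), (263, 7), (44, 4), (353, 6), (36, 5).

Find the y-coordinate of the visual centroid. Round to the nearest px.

Weights sum to 9 + 1 + 9 + 7 + 4 + 6 + 5 = 41.
y-moment: 9·186 + 1·487 + 9·45 + 7·263 + 4·44 + 6·353 + 5·36 = 6881; centroid 6881/41 ≈ 167.83.

y ≈ 168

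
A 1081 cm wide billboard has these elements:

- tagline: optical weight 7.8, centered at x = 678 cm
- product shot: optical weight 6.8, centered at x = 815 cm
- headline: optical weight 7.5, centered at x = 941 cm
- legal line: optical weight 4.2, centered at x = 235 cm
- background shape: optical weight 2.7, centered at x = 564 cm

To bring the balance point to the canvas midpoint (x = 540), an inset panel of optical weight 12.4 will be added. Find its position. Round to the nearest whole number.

With the inset panel, Σw becomes 7.8 + 6.8 + 7.5 + 4.2 + 2.7 + 12.4 = 41.4.
x: target moment 41.4×540 = 22356.0; current 7.8·678 + 6.8·815 + 7.5·941 + 4.2·235 + 2.7·564 = 20397.7; the inset panel supplies 1958.3, so x = 1958.3/12.4 ≈ 157.93.

x ≈ 158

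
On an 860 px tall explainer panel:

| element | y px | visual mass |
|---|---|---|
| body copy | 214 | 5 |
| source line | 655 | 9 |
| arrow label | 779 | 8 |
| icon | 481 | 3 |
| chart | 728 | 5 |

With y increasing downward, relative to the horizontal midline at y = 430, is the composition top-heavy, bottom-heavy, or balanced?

bottom-heavy

Total weight = 5 + 9 + 8 + 3 + 5 = 30.
y-moment: 5·214 + 9·655 + 8·779 + 3·481 + 5·728 = 18280; centroid 18280/30 ≈ 609.33.
609.3 vs midline 430 → bottom-heavy.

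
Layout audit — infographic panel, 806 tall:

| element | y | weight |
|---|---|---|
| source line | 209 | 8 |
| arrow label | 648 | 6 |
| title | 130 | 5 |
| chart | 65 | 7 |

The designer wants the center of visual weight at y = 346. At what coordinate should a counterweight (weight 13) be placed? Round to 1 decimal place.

y ≈ 525.3

After adding the counterweight, total weight = 8 + 6 + 5 + 7 + 13 = 39.
y: need Σw·y = 39·346 = 13494. Existing = 8·209 + 6·648 + 5·130 + 7·65 = 6665. Remainder 6829 / 13 ≈ 525.31.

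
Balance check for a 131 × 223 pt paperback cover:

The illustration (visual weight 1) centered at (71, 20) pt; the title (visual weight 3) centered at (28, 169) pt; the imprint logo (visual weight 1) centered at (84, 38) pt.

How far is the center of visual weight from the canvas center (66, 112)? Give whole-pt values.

Weights sum to 1 + 3 + 1 = 5.
x: (1·71 + 3·28 + 1·84) / 5 = 239 / 5 ≈ 47.80
y: (1·20 + 3·169 + 1·38) / 5 = 565 / 5 ≈ 113.00
Relative to (66, 112): Δ = (-18.20, 1.00); |Δ| = √(-18.20² + 1.00²) ≈ 18.23.

≈ 18 pt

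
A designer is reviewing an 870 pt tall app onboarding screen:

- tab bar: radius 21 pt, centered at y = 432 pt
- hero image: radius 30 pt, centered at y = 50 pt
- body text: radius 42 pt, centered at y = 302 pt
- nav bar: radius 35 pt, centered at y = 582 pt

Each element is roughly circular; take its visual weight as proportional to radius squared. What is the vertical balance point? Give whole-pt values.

r² weights: tab bar 21² = 441, hero image 30² = 900, body text 42² = 1764, nav bar 35² = 1225. Total = 4330.
Σw·y = 441·432 + 900·50 + 1764·302 + 1225·582 = 1481190, so ȳ = 1481190/4330 ≈ 342.08.

y ≈ 342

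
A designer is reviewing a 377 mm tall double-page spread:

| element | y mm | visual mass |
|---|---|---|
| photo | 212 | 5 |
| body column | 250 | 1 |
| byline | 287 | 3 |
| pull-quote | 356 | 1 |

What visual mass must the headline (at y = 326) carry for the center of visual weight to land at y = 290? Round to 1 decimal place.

Existing Σw = 10 (5 + 1 + 3 + 1); existing moment 5·212 + 1·250 + 3·287 + 1·356 = 2527.
Balance at y = 290 requires (2527 + w·326) / (10 + w) = 290.
Rearranging, w·(326 − 290) = 290·10 − 2527 = 373, so w ≈ 373/36 = 10.36.

w ≈ 10.4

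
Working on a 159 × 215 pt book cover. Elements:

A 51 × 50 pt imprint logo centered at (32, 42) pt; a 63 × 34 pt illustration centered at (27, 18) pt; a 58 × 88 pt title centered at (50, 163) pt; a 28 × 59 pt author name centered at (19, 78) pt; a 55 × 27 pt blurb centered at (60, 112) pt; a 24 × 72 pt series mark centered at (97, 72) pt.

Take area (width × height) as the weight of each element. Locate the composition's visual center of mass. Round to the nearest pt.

Taking area as weight: imprint logo 51·50 = 2550, illustration 63·34 = 2142, title 58·88 = 5104, author name 28·59 = 1652, blurb 55·27 = 1485, series mark 24·72 = 1728. Sum 14661.
Σw·x = 2550·32 + 2142·27 + 5104·50 + 1652·19 + 1485·60 + 1728·97 = 682738, so x̄ = 682738/14661 ≈ 46.57.
Σw·y = 2550·42 + 2142·18 + 5104·163 + 1652·78 + 1485·112 + 1728·72 = 1397200, so ȳ = 1397200/14661 ≈ 95.30.

(47, 95)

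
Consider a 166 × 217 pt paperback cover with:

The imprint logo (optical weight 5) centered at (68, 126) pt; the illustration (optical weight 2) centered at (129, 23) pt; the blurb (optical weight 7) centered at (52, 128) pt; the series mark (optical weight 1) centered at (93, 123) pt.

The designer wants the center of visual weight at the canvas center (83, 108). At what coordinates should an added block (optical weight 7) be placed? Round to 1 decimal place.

After adding the added block, total weight = 5 + 2 + 7 + 1 + 7 = 22.
x: need Σw·x = 22·83 = 1826. Existing = 5·68 + 2·129 + 7·52 + 1·93 = 1055. Remainder 771 / 7 ≈ 110.14.
y: need Σw·y = 22·108 = 2376. Existing = 5·126 + 2·23 + 7·128 + 1·123 = 1695. Remainder 681 / 7 ≈ 97.29.

(110.1, 97.3)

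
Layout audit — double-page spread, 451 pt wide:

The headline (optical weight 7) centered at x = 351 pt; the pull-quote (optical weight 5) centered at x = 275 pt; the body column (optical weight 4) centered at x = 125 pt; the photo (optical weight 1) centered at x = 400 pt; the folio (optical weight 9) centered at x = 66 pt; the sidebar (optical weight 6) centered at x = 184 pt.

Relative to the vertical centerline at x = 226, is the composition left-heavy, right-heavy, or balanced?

left-heavy

Weights sum to 7 + 5 + 4 + 1 + 9 + 6 = 32.
Σw·x = 6430; x̄ = 6430/32 ≈ 200.94.
200.9 vs midline 226 → left-heavy.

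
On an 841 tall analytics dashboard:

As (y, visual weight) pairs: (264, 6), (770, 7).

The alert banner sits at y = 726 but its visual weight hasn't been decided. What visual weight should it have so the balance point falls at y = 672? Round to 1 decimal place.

w ≈ 32.6

Existing Σw = 13 (6 + 7); existing moment 6·264 + 7·770 = 6974.
Set Σw·y/Σw = 672: (6974 + 726w) = 672·(13 + w).
Solving: w = (672·13 − 6974) / (726 − 672) = 1762 / 54 ≈ 32.63.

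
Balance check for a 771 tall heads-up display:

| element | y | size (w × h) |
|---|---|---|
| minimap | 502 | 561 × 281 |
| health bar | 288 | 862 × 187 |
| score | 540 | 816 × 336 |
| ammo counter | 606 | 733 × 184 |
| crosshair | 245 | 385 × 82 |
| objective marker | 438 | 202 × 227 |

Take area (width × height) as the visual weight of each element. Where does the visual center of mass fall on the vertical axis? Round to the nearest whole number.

Areas: minimap 561·281 = 157641, health bar 862·187 = 161194, score 816·336 = 274176, ammo counter 733·184 = 134872, crosshair 385·82 = 31570, objective marker 202·227 = 45854. Total weight = 805307.
y: moment 383165828 / weight 805307 ≈ 475.80

y ≈ 476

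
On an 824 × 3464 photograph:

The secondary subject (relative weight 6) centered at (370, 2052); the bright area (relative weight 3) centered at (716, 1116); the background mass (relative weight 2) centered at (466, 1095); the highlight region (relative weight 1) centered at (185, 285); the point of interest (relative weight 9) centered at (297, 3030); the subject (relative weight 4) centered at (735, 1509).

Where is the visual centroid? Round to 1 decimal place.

Σw = 6 + 3 + 2 + 1 + 9 + 4 = 25.
x: (6·370 + 3·716 + 2·466 + 1·185 + 9·297 + 4·735) / 25 = 11098 / 25 ≈ 443.92
y: (6·2052 + 3·1116 + 2·1095 + 1·285 + 9·3030 + 4·1509) / 25 = 51441 / 25 ≈ 2057.64

(443.9, 2057.6)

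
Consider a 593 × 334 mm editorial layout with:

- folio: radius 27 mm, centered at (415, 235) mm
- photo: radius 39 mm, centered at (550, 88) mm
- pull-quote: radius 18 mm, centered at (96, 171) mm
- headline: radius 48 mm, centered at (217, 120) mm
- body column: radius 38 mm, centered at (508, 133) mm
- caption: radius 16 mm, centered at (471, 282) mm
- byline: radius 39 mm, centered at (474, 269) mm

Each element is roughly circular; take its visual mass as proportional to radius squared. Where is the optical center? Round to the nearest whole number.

(401, 162)

r² weights: folio 27² = 729, photo 39² = 1521, pull-quote 18² = 324, headline 48² = 2304, body column 38² = 1444, caption 16² = 256, byline 39² = 1521. Total = 8099.
x: moment 3245239 / weight 8099 ≈ 400.70
y: moment 1310440 / weight 8099 ≈ 161.80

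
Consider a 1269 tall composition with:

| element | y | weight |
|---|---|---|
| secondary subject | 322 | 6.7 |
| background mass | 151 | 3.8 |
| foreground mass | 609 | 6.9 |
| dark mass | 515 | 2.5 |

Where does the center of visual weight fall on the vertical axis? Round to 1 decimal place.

y ≈ 413.1

Weights sum to 6.7 + 3.8 + 6.9 + 2.5 = 19.9.
y-moment: 6.7·322 + 3.8·151 + 6.9·609 + 2.5·515 = 8220.8; centroid 8220.8/19.9 ≈ 413.11.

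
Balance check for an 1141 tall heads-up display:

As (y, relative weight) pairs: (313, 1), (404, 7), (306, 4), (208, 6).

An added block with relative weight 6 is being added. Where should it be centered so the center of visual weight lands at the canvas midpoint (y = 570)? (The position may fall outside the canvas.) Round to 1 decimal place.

New total weight: (1 + 7 + 4 + 6) + 6 = 24.
y: need Σw·y = 24·570 = 13680. Existing = 1·313 + 7·404 + 4·306 + 6·208 = 5613. Remainder 8067 / 6 ≈ 1344.50.

y ≈ 1344.5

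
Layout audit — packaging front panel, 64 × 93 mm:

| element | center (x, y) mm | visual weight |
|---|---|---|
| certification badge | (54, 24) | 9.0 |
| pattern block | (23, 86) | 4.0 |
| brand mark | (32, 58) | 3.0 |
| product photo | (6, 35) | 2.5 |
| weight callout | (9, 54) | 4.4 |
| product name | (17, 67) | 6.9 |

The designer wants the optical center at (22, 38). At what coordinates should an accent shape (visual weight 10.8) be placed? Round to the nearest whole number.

(4, 2)

New total weight: (9.0 + 4.0 + 3.0 + 2.5 + 4.4 + 6.9) + 10.8 = 40.6.
x: need Σw·x = 40.6·22 = 893.2. Existing = 9.0·54 + 4.0·23 + 3.0·32 + 2.5·6 + 4.4·9 + 6.9·17 = 845.9. Remainder 47.3 / 10.8 ≈ 4.38.
y: need Σw·y = 40.6·38 = 1542.8. Existing = 9.0·24 + 4.0·86 + 3.0·58 + 2.5·35 + 4.4·54 + 6.9·67 = 1521.4. Remainder 21.4 / 10.8 ≈ 1.98.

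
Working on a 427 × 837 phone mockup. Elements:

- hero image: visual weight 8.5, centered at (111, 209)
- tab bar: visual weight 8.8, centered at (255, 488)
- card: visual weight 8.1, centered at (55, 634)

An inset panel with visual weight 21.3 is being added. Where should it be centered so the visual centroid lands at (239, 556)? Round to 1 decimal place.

After adding the inset panel, total weight = 8.5 + 8.8 + 8.1 + 21.3 = 46.7.
x: need Σw·x = 46.7·239 = 11161.3. Existing = 8.5·111 + 8.8·255 + 8.1·55 = 3633.0. Remainder 7528.3 / 21.3 ≈ 353.44.
y: need Σw·y = 46.7·556 = 25965.2. Existing = 8.5·209 + 8.8·488 + 8.1·634 = 11206.3. Remainder 14758.9 / 21.3 ≈ 692.91.

(353.4, 692.9)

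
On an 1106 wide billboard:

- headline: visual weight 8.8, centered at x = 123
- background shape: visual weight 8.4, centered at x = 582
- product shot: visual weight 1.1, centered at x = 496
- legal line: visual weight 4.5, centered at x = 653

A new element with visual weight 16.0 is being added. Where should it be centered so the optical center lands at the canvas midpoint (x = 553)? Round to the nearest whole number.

After adding the new element, total weight = 8.8 + 8.4 + 1.1 + 4.5 + 16.0 = 38.8.
x: need Σw·x = 38.8·553 = 21456.4. Existing = 8.8·123 + 8.4·582 + 1.1·496 + 4.5·653 = 9455.3. Remainder 12001.1 / 16.0 ≈ 750.07.

x ≈ 750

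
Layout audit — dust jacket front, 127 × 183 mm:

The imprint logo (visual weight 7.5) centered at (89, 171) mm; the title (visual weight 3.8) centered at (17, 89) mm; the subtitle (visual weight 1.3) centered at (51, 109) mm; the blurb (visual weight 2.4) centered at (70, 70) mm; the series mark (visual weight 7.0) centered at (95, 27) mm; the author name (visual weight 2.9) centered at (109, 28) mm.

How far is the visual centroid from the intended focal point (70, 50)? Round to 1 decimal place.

Σw = 7.5 + 3.8 + 1.3 + 2.4 + 7.0 + 2.9 = 24.9.
x-moment: 7.5·89 + 3.8·17 + 1.3·51 + 2.4·70 + 7.0·95 + 2.9·109 = 1947.5; centroid 1947.5/24.9 ≈ 78.21.
y-moment: 7.5·171 + 3.8·89 + 1.3·109 + 2.4·70 + 7.0·27 + 2.9·28 = 2200.6; centroid 2200.6/24.9 ≈ 88.38.
From (70, 50): dx = 8.21, dy = 38.38, so the distance is √(dx²+dy²) ≈ 39.25.

≈ 39.2 mm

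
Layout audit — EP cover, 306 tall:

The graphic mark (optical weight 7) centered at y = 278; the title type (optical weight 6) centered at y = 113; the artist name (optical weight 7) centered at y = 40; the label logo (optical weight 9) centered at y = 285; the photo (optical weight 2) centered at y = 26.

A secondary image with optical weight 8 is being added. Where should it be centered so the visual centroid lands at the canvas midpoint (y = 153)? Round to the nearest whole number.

New total weight: (7 + 6 + 7 + 9 + 2) + 8 = 39.
y: target moment 39×153 = 5967; current 7·278 + 6·113 + 7·40 + 9·285 + 2·26 = 5521; the secondary image supplies 446, so y = 446/8 ≈ 55.75.

y ≈ 56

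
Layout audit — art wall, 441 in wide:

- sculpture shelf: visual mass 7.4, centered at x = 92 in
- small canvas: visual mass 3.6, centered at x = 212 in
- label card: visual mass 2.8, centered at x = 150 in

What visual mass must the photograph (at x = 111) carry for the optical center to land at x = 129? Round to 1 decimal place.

w ≈ 4.7

Known weights sum to 7.4 + 3.6 + 2.8 = 13.8; their moment is 7.4·92 + 3.6·212 + 2.8·150 = 1864.0.
Set Σw·x/Σw = 129: (1864.0 + 111w) = 129·(13.8 + w).
Rearranging, w·(111 − 129) = 129·13.8 − 1864.0 = -83.8, so w ≈ -83.8/-18 = 4.66.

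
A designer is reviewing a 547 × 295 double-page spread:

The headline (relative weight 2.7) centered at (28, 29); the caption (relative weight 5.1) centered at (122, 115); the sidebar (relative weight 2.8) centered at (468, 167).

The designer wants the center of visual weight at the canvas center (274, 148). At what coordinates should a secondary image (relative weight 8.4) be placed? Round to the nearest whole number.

(381, 200)

After adding the secondary image, total weight = 2.7 + 5.1 + 2.8 + 8.4 = 19.0.
x: need Σw·x = 19.0·274 = 5206.0. Existing = 2.7·28 + 5.1·122 + 2.8·468 = 2008.2. Remainder 3197.8 / 8.4 ≈ 380.69.
y: need Σw·y = 19.0·148 = 2812.0. Existing = 2.7·29 + 5.1·115 + 2.8·167 = 1132.4. Remainder 1679.6 / 8.4 ≈ 199.95.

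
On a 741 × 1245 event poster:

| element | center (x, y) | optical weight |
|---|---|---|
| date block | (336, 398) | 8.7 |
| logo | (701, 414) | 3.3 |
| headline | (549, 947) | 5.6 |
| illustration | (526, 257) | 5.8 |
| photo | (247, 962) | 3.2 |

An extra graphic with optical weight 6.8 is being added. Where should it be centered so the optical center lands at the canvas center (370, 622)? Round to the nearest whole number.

(30, 893)

After adding the extra graphic, total weight = 8.7 + 3.3 + 5.6 + 5.8 + 3.2 + 6.8 = 33.4.
x: need Σw·x = 33.4·370 = 12358.0. Existing = 8.7·336 + 3.3·701 + 5.6·549 + 5.8·526 + 3.2·247 = 12152.1. Remainder 205.9 / 6.8 ≈ 30.28.
y: need Σw·y = 33.4·622 = 20774.8. Existing = 8.7·398 + 3.3·414 + 5.6·947 + 5.8·257 + 3.2·962 = 14701.0. Remainder 6073.8 / 6.8 ≈ 893.21.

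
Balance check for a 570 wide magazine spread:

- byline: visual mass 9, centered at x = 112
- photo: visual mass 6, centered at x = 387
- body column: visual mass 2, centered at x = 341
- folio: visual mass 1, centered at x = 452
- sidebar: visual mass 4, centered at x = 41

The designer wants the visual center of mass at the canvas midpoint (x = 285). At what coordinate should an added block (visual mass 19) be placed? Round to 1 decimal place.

New total weight: (9 + 6 + 2 + 1 + 4) + 19 = 41.
x: need Σw·x = 41·285 = 11685. Existing = 9·112 + 6·387 + 2·341 + 1·452 + 4·41 = 4628. Remainder 7057 / 19 ≈ 371.42.

x ≈ 371.4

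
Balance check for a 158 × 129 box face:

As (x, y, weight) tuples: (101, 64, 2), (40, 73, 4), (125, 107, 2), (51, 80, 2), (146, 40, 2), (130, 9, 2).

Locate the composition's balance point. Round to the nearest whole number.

(90, 64)

Σw = 2 + 4 + 2 + 2 + 2 + 2 = 14.
x: (2·101 + 4·40 + 2·125 + 2·51 + 2·146 + 2·130) / 14 = 1266 / 14 ≈ 90.43
y: (2·64 + 4·73 + 2·107 + 2·80 + 2·40 + 2·9) / 14 = 892 / 14 ≈ 63.71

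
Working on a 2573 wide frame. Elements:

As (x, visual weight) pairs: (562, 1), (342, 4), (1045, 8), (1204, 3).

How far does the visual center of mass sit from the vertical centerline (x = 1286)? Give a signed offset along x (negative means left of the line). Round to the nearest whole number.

Σw = 1 + 4 + 8 + 3 = 16.
x-moment: 1·562 + 4·342 + 8·1045 + 3·1204 = 13902; centroid 13902/16 ≈ 868.88.
Against x = 1286, that's 868.88 − 1286 = -417.12.

≈ -417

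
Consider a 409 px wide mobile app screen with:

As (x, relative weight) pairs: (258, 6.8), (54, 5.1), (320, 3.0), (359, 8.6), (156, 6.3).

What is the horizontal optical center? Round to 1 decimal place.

x ≈ 236.9

Σw = 6.8 + 5.1 + 3.0 + 8.6 + 6.3 = 29.8.
x-moment: 6.8·258 + 5.1·54 + 3.0·320 + 8.6·359 + 6.3·156 = 7060.0; centroid 7060.0/29.8 ≈ 236.91.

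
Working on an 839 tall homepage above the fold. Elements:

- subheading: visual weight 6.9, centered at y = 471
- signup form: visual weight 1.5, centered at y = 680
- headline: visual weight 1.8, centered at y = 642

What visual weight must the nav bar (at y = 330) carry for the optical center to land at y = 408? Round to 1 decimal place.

w ≈ 16.2

Fixed elements: Σw = 6.9 + 1.5 + 1.8 = 10.2, Σw·y = 6.9·471 + 1.5·680 + 1.8·642 = 5425.5.
Balance at y = 408 requires (5425.5 + w·330) / (10.2 + w) = 408.
Rearranging, w·(330 − 408) = 408·10.2 − 5425.5 = -1263.9, so w ≈ -1263.9/-78 = 16.20.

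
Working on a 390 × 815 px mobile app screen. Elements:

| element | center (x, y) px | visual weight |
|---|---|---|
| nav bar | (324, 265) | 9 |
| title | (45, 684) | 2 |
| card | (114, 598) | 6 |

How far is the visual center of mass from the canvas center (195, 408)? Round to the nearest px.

≈ 32 px

Weights sum to 9 + 2 + 6 = 17.
x-moment: 9·324 + 2·45 + 6·114 = 3690; centroid 3690/17 ≈ 217.06.
y-moment: 9·265 + 2·684 + 6·598 = 7341; centroid 7341/17 ≈ 431.82.
Offset from (195, 408): Δx ≈ 22.06, Δy ≈ 23.82; distance = √(Δx² + Δy²) ≈ 32.47.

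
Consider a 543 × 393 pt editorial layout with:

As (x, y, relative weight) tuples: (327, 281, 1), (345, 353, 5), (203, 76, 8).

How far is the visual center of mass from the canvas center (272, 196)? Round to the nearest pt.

Total weight = 1 + 5 + 8 = 14.
x-moment: 1·327 + 5·345 + 8·203 = 3676; centroid 3676/14 ≈ 262.57.
y-moment: 1·281 + 5·353 + 8·76 = 2654; centroid 2654/14 ≈ 189.57.
Relative to (272, 196): Δ = (-9.43, -6.43); |Δ| = √(-9.43² + -6.43²) ≈ 11.41.

≈ 11 pt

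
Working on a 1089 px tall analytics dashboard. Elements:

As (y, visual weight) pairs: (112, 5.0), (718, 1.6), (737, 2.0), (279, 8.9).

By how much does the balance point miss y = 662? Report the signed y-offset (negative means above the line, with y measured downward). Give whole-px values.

≈ -338 px

Total weight = 5.0 + 1.6 + 2.0 + 8.9 = 17.5.
y-moment: 5.0·112 + 1.6·718 + 2.0·737 + 8.9·279 = 5665.9; centroid 5665.9/17.5 ≈ 323.77.
Against y = 662, that's 323.77 − 662 = -338.23.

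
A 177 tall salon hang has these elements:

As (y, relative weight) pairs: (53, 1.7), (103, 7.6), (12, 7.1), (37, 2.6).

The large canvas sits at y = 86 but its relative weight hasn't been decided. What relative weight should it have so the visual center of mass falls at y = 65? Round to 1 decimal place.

w ≈ 8.6

Existing Σw = 19.0 (1.7 + 7.6 + 7.1 + 2.6); existing moment 1.7·53 + 7.6·103 + 7.1·12 + 2.6·37 = 1054.3.
Balance at y = 65 requires (1054.3 + w·86) / (19.0 + w) = 65.
Solving: w = (65·19.0 − 1054.3) / (86 − 65) = 180.7 / 21 ≈ 8.60.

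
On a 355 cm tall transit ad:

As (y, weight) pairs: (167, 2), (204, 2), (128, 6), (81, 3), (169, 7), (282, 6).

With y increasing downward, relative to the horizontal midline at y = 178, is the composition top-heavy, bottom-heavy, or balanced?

Σw = 2 + 2 + 6 + 3 + 7 + 6 = 26.
y-moment: 2·167 + 2·204 + 6·128 + 3·81 + 7·169 + 6·282 = 4628; centroid 4628/26 ≈ 178.00.
The centroid 178.00 matches the midline at 178, so the layout is balanced.

balanced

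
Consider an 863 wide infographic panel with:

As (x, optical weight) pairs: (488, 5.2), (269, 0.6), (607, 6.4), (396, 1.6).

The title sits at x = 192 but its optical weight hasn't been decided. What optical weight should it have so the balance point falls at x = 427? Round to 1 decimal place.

Known weights sum to 5.2 + 0.6 + 6.4 + 1.6 = 13.8; their moment is 5.2·488 + 0.6·269 + 6.4·607 + 1.6·396 = 7217.4.
Set Σw·x/Σw = 427: (7217.4 + 192w) = 427·(13.8 + w).
Rearranging, w·(192 − 427) = 427·13.8 − 7217.4 = -1324.8, so w ≈ -1324.8/-235 = 5.64.

w ≈ 5.6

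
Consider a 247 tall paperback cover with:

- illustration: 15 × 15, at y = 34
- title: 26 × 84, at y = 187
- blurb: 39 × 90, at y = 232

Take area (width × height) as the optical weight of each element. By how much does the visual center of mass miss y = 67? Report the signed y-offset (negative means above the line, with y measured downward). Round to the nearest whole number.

≈ 141

Taking area as weight: illustration 15·15 = 225, title 26·84 = 2184, blurb 39·90 = 3510. Sum 5919.
y-moment: 225·34 + 2184·187 + 3510·232 = 1230378; centroid 1230378/5919 ≈ 207.87.
Offset from y = 67: 207.87 − 67 ≈ 140.87.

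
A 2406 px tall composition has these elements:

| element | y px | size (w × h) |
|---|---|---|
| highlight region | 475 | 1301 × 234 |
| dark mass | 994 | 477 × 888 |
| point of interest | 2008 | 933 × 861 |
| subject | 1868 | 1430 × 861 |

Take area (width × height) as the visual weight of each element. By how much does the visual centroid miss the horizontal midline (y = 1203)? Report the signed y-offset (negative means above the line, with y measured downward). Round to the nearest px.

≈ 418 px

Taking area as weight: highlight region 1301·234 = 304434, dark mass 477·888 = 423576, point of interest 933·861 = 803313, subject 1430·861 = 1231230. Sum 2762553.
Σw·y = 304434·475 + 423576·994 + 803313·2008 + 1231230·1868 = 4478630838, so ȳ = 4478630838/2762553 ≈ 1621.19.
Offset from y = 1203: 1621.19 − 1203 ≈ 418.19.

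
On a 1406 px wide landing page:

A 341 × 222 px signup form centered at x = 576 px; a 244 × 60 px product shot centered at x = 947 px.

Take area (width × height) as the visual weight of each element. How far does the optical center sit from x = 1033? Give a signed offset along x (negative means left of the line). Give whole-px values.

≈ -397 px

Taking area as weight: signup form 341·222 = 75702, product shot 244·60 = 14640. Sum 90342.
x-moment: 75702·576 + 14640·947 = 57468432; centroid 57468432/90342 ≈ 636.12.
Difference: 636.12 − 1033 ≈ -396.88.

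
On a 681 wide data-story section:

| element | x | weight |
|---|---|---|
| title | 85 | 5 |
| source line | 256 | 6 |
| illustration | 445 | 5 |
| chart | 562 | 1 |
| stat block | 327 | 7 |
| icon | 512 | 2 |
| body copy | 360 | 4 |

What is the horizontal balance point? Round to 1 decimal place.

x ≈ 316.7

Σw = 5 + 6 + 5 + 1 + 7 + 2 + 4 = 30.
x: (5·85 + 6·256 + 5·445 + 1·562 + 7·327 + 2·512 + 4·360) / 30 = 9501 / 30 ≈ 316.70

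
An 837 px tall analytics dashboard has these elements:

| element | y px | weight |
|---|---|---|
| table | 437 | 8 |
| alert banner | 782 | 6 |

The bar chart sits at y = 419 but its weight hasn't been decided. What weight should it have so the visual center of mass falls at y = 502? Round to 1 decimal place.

Known weights sum to 8 + 6 = 14; their moment is 8·437 + 6·782 = 8188.
For the centroid to hit 502: (8188 + w·419) / (14 + w) = 502.
Solving: w = (502·14 − 8188) / (419 − 502) = -1160 / -83 ≈ 13.98.

w ≈ 14.0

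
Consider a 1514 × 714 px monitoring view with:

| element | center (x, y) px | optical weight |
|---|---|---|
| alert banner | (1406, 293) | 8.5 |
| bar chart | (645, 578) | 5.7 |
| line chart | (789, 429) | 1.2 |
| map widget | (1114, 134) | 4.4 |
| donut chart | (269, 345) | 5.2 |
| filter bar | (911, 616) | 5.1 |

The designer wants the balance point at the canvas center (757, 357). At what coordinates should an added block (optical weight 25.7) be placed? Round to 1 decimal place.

New total weight: (8.5 + 5.7 + 1.2 + 4.4 + 5.2 + 5.1) + 25.7 = 55.8.
x: need Σw·x = 55.8·757 = 42240.6. Existing = 8.5·1406 + 5.7·645 + 1.2·789 + 4.4·1114 + 5.2·269 + 5.1·911 = 27520.8. Remainder 14719.8 / 25.7 ≈ 572.75.
y: need Σw·y = 55.8·357 = 19920.6. Existing = 8.5·293 + 5.7·578 + 1.2·429 + 4.4·134 + 5.2·345 + 5.1·616 = 11825.1. Remainder 8095.5 / 25.7 ≈ 315.00.

(572.8, 315.0)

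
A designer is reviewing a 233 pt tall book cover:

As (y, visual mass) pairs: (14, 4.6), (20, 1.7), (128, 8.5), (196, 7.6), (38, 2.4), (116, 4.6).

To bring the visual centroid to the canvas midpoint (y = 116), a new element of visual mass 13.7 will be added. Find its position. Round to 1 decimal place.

y ≈ 124.0

New total weight: (4.6 + 1.7 + 8.5 + 7.6 + 2.4 + 4.6) + 13.7 = 43.1.
y: need Σw·y = 43.1·116 = 4999.6. Existing = 4.6·14 + 1.7·20 + 8.5·128 + 7.6·196 + 2.4·38 + 4.6·116 = 3300.8. Remainder 1698.8 / 13.7 ≈ 124.00.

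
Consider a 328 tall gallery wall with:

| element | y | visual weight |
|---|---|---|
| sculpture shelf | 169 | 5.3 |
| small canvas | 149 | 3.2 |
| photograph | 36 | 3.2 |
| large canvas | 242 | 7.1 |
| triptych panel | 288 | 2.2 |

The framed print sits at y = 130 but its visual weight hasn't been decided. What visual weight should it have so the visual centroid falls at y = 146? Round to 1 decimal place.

w ≈ 48.3

Known weights sum to 5.3 + 3.2 + 3.2 + 7.1 + 2.2 = 21.0; their moment is 5.3·169 + 3.2·149 + 3.2·36 + 7.1·242 + 2.2·288 = 3839.5.
Set Σw·y/Σw = 146: (3839.5 + 130w) = 146·(21.0 + w).
Rearranging, w·(130 − 146) = 146·21.0 − 3839.5 = -773.5, so w ≈ -773.5/-16 = 48.34.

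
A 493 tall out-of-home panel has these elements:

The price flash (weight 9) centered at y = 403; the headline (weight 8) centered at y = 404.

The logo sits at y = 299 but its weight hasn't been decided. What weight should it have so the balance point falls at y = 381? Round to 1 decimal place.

Fixed elements: Σw = 9 + 8 = 17, Σw·y = 9·403 + 8·404 = 6859.
Set Σw·y/Σw = 381: (6859 + 299w) = 381·(17 + w).
Rearranging, w·(299 − 381) = 381·17 − 6859 = -382, so w ≈ -382/-82 = 4.66.

w ≈ 4.7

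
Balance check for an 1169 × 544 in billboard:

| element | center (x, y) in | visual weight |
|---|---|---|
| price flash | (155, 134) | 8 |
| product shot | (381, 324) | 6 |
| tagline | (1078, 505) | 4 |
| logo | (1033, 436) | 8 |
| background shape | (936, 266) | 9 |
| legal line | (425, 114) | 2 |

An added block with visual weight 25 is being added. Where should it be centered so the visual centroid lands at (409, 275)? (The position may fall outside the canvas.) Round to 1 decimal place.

With the added block, Σw becomes 8 + 6 + 4 + 8 + 9 + 2 + 25 = 62.
x: target moment 62×409 = 25358; current 8·155 + 6·381 + 4·1078 + 8·1033 + 9·936 + 2·425 = 25376; the added block supplies -18, so x = -18/25 ≈ -0.72.
y: target moment 62×275 = 17050; current 8·134 + 6·324 + 4·505 + 8·436 + 9·266 + 2·114 = 11146; the added block supplies 5904, so y = 5904/25 ≈ 236.16.

(-0.7, 236.2)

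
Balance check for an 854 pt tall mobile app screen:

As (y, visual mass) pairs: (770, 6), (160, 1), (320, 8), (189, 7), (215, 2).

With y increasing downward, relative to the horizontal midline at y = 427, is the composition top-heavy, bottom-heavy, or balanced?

Σw = 6 + 1 + 8 + 7 + 2 = 24.
y: (6·770 + 1·160 + 8·320 + 7·189 + 2·215) / 24 = 9093 / 24 ≈ 378.88
378.9 vs midline 427 → top-heavy.

top-heavy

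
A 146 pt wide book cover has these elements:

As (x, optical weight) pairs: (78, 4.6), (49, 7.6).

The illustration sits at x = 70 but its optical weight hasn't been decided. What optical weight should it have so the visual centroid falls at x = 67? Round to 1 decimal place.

w ≈ 28.7

Existing Σw = 12.2 (4.6 + 7.6); existing moment 4.6·78 + 7.6·49 = 731.2.
Set Σw·x/Σw = 67: (731.2 + 70w) = 67·(12.2 + w).
Rearranging, w·(70 − 67) = 67·12.2 − 731.2 = 86.2, so w ≈ 86.2/3 = 28.73.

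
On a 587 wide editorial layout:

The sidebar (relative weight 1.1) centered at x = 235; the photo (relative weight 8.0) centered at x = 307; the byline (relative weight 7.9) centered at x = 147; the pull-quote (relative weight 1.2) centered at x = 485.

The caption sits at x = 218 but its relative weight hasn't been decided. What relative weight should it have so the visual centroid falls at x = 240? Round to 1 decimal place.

w ≈ 4.1

Fixed elements: Σw = 1.1 + 8.0 + 7.9 + 1.2 = 18.2, Σw·x = 1.1·235 + 8.0·307 + 7.9·147 + 1.2·485 = 4457.8.
Set Σw·x/Σw = 240: (4457.8 + 218w) = 240·(18.2 + w).
Rearranging, w·(218 − 240) = 240·18.2 − 4457.8 = -89.8, so w ≈ -89.8/-22 = 4.08.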